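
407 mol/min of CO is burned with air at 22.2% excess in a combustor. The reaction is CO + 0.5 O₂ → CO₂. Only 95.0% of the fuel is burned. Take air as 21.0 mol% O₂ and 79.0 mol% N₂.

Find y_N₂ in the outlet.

0.669

Stoichiometric O₂ = 0.5 × 407 = 203.5 mol/min; O₂ fed = 203.5 × 1.222 = 248.7 mol/min.
N₂ fed = 248.7 × 79/21 = 935.5 mol/min.
Fuel reacted = 0.95 × 407 → ξ = 386.6 mol/min.
Outlet (n = n₀ + ν ξ):
  CO: 407 − 1(386.6) = 20.35
  O₂: 248.7 − 0.5(386.6) = 55.35
  N₂: 935.5 (inert)
  CO₂: 0 + 1(386.6) = 386.6
Total out = 1398 mol/min; y_N₂ = 935.5 / 1398 = 0.6692.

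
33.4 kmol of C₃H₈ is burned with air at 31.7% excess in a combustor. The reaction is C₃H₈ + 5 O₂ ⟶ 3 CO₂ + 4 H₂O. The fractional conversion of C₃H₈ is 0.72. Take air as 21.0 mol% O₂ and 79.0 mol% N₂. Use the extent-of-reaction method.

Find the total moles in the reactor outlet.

1100 kmol

Stoichiometric O₂ = 5 × 33.4 = 167 kmol; O₂ fed = 167 × 1.317 = 219.9 kmol.
N₂ fed = 219.9 × 79/21 = 827.4 kmol.
Fuel reacted = 0.72 × 33.4 → ξ = 24.05 kmol.
Outlet (n = n₀ + ν ξ):
  C₃H₈: 33.4 − 1(24.05) = 9.352
  O₂: 219.9 − 5(24.05) = 99.7
  N₂: 827.4 (inert)
  CO₂: 0 + 3(24.05) = 72.14
  H₂O: 0 + 4(24.05) = 96.19
Total out = 9.352 + 99.7 + 827.4 + 72.14 + 96.19 = 1105 kmol.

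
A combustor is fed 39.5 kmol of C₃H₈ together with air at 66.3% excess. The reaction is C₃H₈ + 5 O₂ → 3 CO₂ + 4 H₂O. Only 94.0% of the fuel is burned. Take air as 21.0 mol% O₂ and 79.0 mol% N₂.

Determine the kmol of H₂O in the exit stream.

149 kmol

Stoichiometric O₂ = 5 × 39.5 = 197.5 kmol; O₂ fed = 197.5 × 1.663 = 328.4 kmol.
N₂ fed = 328.4 × 79/21 = 1236 kmol.
Fuel reacted = 0.94 × 39.5 → ξ = 37.13 kmol.
Outlet (n = n₀ + ν ξ):
  C₃H₈: 39.5 − 1(37.13) = 2.37
  O₂: 328.4 − 5(37.13) = 142.8
  N₂: 1236 (inert)
  CO₂: 0 + 3(37.13) = 111.4
  H₂O: 0 + 4(37.13) = 148.5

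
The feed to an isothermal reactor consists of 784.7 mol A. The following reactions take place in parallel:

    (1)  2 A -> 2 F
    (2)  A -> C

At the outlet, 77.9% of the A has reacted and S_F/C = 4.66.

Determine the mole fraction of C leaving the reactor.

0.138

Conversion of A: A consumed = 0.779 × 784.7 = 611.3 mol = 2ξ₁ + 1ξ₂.
Selectivity: 2ξ₁ / (1ξ₂) = 4.66 → ξ₁ = 2.33 ξ₂.
Substitute: (2·2.33 + 1) ξ₂ = 611.3 → ξ₂ = 108 mol, ξ₁ = 251.6 mol.
Outlet amounts (n = n₀ + Σ ν·ξ):
  A: 784.7 − 2(251.6) − 1(108) = 173.4
  F: 0 + 2(251.6) = 503.3
  C: 0 + 1(108) = 108
Total out = 784.7 mol; y_C = 108 / 784.7 = 0.1376.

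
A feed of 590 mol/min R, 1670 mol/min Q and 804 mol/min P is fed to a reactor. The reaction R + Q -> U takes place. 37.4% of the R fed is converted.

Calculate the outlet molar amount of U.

221 mol/min

R reacted = 0.374 × 590 = 220.7 mol/min; ν_R = −1, so ξ = 220.7/1 = 220.7 mol/min.
Outlet amounts (n = n₀ + ν ξ):
  R: 590 − 1(220.7) = 369.3
  Q: 1670 − 1(220.7) = 1449
  U: 0 + 1(220.7) = 220.7
  P: 804 (inert)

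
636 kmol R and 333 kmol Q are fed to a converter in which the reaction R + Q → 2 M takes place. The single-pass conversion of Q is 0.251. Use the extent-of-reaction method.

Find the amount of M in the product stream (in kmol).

Q reacted = 0.251 × 333 = 83.58 kmol; ν_Q = −1, so ξ = 83.58/1 = 83.58 kmol.
Outlet amounts (n = n₀ + ν ξ):
  R: 636 − 1(83.58) = 552.4
  Q: 333 − 1(83.58) = 249.4
  M: 0 + 2(83.58) = 167.2

167 kmol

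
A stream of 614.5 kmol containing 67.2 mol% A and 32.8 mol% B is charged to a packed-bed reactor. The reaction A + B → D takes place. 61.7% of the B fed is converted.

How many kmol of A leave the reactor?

289 kmol

B reacted = 0.617 × 201.6 = 124.4 kmol; ν_B = −1, so ξ = 124.4/1 = 124.4 kmol.
Outlet amounts (n = n₀ + ν ξ):
  A: 412.9 − 1(124.4) = 288.6
  B: 201.6 − 1(124.4) = 77.2
  D: 0 + 1(124.4) = 124.4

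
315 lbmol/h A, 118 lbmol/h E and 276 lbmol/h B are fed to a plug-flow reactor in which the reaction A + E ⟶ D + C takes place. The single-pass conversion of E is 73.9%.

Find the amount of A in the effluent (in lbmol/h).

228 lbmol/h

E reacted = 0.739 × 118 = 87.2 lbmol/h; ν_E = −1, so ξ = 87.2/1 = 87.2 lbmol/h.
Outlet amounts (n = n₀ + ν ξ):
  A: 315 − 1(87.2) = 227.8
  E: 118 − 1(87.2) = 30.8
  D: 0 + 1(87.2) = 87.2
  C: 0 + 1(87.2) = 87.2
  B: 276 (inert)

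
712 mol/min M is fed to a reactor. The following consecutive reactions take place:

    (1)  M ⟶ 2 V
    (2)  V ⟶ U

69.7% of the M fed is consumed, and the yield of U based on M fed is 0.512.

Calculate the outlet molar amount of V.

Conversion of M: M consumed = 1ξ₁ = 0.697 × 712 → ξ₁ = 496.3 mol/min.
Yield of U: 1ξ₂ / 712 = 0.512 → ξ₂ = 364.5 mol/min.
Outlet amounts (n = n₀ + Σ ν·ξ):
  M: 712 − 1(496.3) = 215.7
  V: 0 + 2(496.3) − 1(364.5) = 628
  U: 0 + 1(364.5) = 364.5

628 mol/min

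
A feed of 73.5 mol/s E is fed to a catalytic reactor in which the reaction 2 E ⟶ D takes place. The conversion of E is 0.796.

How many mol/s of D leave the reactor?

E reacted = 0.796 × 73.5 = 58.51 mol/s; ν_E = −2, so ξ = 58.51/2 = 29.25 mol/s.
Outlet amounts (n = n₀ + ν ξ):
  E: 73.5 − 2(29.25) = 14.99
  D: 0 + 1(29.25) = 29.25

29.3 mol/s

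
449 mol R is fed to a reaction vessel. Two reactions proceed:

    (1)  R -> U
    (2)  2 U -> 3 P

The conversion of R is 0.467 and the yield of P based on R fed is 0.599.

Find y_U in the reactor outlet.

0.0564

Conversion of R: R consumed = 1ξ₁ = 0.467 × 449 → ξ₁ = 209.7 mol.
Yield of P: 3ξ₂ / 449 = 0.599 → ξ₂ = 89.65 mol.
Outlet amounts (n = n₀ + Σ ν·ξ):
  R: 449 − 1(209.7) = 239.3
  U: 0 + 1(209.7) − 2(89.65) = 30.38
  P: 0 + 3(89.65) = 269
Total out = 538.7 mol; y_U = 30.38 / 538.7 = 0.0564.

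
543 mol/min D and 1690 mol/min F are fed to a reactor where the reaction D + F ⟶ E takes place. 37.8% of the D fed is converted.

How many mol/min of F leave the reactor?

1480 mol/min

D reacted = 0.378 × 543 = 205.3 mol/min; ν_D = −1, so ξ = 205.3/1 = 205.3 mol/min.
Outlet amounts (n = n₀ + ν ξ):
  D: 543 − 1(205.3) = 337.7
  F: 1690 − 1(205.3) = 1485
  E: 0 + 1(205.3) = 205.3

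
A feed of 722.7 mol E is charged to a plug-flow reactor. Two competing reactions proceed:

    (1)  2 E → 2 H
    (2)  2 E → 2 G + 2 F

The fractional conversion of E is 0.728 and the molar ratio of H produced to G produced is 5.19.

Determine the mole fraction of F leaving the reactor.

Conversion of E: E consumed = 0.728 × 722.7 = 526.1 mol = 2ξ₁ + 2ξ₂.
Selectivity: 2ξ₁ / (2ξ₂) = 5.19 → ξ₁ = 5.19 ξ₂.
Substitute: (2·5.19 + 2) ξ₂ = 526.1 → ξ₂ = 42.5 mol, ξ₁ = 220.6 mol.
Outlet amounts (n = n₀ + Σ ν·ξ):
  E: 722.7 − 2(220.6) − 2(42.5) = 196.6
  H: 0 + 2(220.6) = 441.1
  G: 0 + 2(42.5) = 85
  F: 0 + 2(42.5) = 85
Total out = 807.7 mol; y_F = 85 / 807.7 = 0.1052.

0.105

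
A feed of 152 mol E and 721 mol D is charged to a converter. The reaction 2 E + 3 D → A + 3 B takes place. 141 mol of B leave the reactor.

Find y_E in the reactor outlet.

0.0702

For B: n = n₀ + 3ξ → 141 = 0 + 3ξ, giving ξ = 47 mol.
Outlet amounts (n = n₀ + ν ξ):
  E: 152 − 2(47) = 58
  D: 721 − 3(47) = 580
  A: 0 + 1(47) = 47
  B: 0 + 3(47) = 141
Total out = 826 mol; y_E = 58 / 826 = 0.07022.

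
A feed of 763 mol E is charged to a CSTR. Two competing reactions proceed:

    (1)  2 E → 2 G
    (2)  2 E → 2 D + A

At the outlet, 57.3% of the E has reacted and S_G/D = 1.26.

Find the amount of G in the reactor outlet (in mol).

Conversion of E: E consumed = 0.573 × 763 = 437.2 mol = 2ξ₁ + 2ξ₂.
Selectivity: 2ξ₁ / (2ξ₂) = 1.26 → ξ₁ = 1.26 ξ₂.
Substitute: (2·1.26 + 2) ξ₂ = 437.2 → ξ₂ = 96.73 mol, ξ₁ = 121.9 mol.
Outlet amounts (n = n₀ + Σ ν·ξ):
  E: 763 − 2(121.9) − 2(96.73) = 325.8
  G: 0 + 2(121.9) = 243.7
  D: 0 + 2(96.73) = 193.5
  A: 0 + 1(96.73) = 96.73

244 mol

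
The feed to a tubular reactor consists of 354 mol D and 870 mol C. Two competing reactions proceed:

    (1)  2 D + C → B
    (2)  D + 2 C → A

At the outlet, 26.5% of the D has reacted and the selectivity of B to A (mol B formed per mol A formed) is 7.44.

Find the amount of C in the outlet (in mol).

814 mol

Conversion of D: D consumed = 0.265 × 354 = 93.81 mol = 2ξ₁ + 1ξ₂.
Selectivity: 1ξ₁ / (1ξ₂) = 7.44 → ξ₁ = 7.44 ξ₂.
Substitute: (2·7.44 + 1) ξ₂ = 93.81 → ξ₂ = 5.907 mol, ξ₁ = 43.95 mol.
Outlet amounts (n = n₀ + Σ ν·ξ):
  D: 354 − 2(43.95) − 1(5.907) = 260.2
  C: 870 − 1(43.95) − 2(5.907) = 814.2
  B: 0 + 1(43.95) = 43.95
  A: 0 + 1(5.907) = 5.907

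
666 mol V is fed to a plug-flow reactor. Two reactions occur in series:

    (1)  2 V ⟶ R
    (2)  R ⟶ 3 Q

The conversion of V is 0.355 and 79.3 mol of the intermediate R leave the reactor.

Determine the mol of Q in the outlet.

Conversion of V: V consumed = 2ξ₁ = 0.355 × 666 → ξ₁ = 118.2 mol.
R balance: n_R = 0 + 1ξ₁ − 1ξ₂ = 79.3 → ξ₂ = (1·118.2 − 79.3)/1 = 38.91 mol.
Outlet amounts (n = n₀ + Σ ν·ξ):
  V: 666 − 2(118.2) = 429.6
  R: 0 + 1(118.2) − 1(38.91) = 79.3
  Q: 0 + 3(38.91) = 116.7

117 mol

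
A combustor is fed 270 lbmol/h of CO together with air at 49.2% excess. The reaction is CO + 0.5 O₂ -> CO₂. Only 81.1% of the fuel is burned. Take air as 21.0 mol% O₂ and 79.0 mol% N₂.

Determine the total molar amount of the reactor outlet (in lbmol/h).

Stoichiometric O₂ = 0.5 × 270 = 135 lbmol/h; O₂ fed = 135 × 1.492 = 201.4 lbmol/h.
N₂ fed = 201.4 × 79/21 = 757.7 lbmol/h.
Fuel reacted = 0.811 × 270 → ξ = 219 lbmol/h.
Outlet (n = n₀ + ν ξ):
  CO: 270 − 1(219) = 51.03
  O₂: 201.4 − 0.5(219) = 91.93
  N₂: 757.7 (inert)
  CO₂: 0 + 1(219) = 219
Total out = 51.03 + 91.93 + 757.7 + 219 = 1120 lbmol/h.

1120 lbmol/h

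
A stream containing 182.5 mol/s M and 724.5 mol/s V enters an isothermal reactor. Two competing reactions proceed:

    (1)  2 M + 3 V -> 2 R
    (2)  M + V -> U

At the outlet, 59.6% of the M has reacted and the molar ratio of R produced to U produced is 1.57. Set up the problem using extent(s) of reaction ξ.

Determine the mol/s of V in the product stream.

583 mol/s

Conversion of M: M consumed = 0.596 × 182.5 = 108.8 mol/s = 2ξ₁ + 1ξ₂.
Selectivity: 2ξ₁ / (1ξ₂) = 1.57 → ξ₁ = 0.785 ξ₂.
Substitute: (2·0.785 + 1) ξ₂ = 108.8 → ξ₂ = 42.32 mol/s, ξ₁ = 33.22 mol/s.
Outlet amounts (n = n₀ + Σ ν·ξ):
  M: 182.5 − 2(33.22) − 1(42.32) = 73.73
  V: 724.5 − 3(33.22) − 1(42.32) = 582.5
  R: 0 + 2(33.22) = 66.45
  U: 0 + 1(42.32) = 42.32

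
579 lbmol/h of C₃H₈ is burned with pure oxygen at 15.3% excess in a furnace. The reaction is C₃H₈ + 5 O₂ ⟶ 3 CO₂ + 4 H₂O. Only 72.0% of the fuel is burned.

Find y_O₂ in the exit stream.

Stoichiometric O₂ = 5 × 579 = 2895 lbmol/h; O₂ fed = 2895 × 1.153 = 3338 lbmol/h.
Fuel reacted = 0.72 × 579 → ξ = 416.9 lbmol/h.
Outlet (n = n₀ + ν ξ):
  C₃H₈: 579 − 1(416.9) = 162.1
  O₂: 3338 − 5(416.9) = 1254
  CO₂: 0 + 3(416.9) = 1251
  H₂O: 0 + 4(416.9) = 1668
Total out = 4334 lbmol/h; y_O₂ = 1254 / 4334 = 0.2892.

0.289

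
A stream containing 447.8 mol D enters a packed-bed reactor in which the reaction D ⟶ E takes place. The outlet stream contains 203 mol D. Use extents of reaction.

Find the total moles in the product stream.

For D: n = n₀ − 1ξ → 203 = 447.8 − 1ξ, giving ξ = 244.8 mol.
Outlet amounts (n = n₀ + ν ξ):
  D: 447.8 − 1(244.8) = 203
  E: 0 + 1(244.8) = 244.8
Total out = 203 + 244.8 = 447.8 mol.

448 mol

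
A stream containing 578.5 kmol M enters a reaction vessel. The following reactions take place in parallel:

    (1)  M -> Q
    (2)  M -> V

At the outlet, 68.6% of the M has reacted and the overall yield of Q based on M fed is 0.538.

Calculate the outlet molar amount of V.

Yield of Q: 1ξ₁ / 578.5 = 0.538 → ξ₁ = 311.2 kmol.
Conversion of M: 1ξ₁ + 1ξ₂ = 0.686 × 578.5 = 396.9 → ξ₂ = 85.62 kmol.
Outlet amounts (n = n₀ + Σ ν·ξ):
  M: 578.5 − 1(311.2) − 1(85.62) = 181.6
  Q: 0 + 1(311.2) = 311.2
  V: 0 + 1(85.62) = 85.62

85.6 kmol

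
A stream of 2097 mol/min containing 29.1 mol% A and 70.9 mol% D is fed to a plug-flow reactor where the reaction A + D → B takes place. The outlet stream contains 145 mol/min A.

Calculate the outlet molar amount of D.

1020 mol/min

For A: n = n₀ − 1ξ → 145 = 610.2 − 1ξ, giving ξ = 465.2 mol/min.
Outlet amounts (n = n₀ + ν ξ):
  A: 610.2 − 1(465.2) = 145
  D: 1487 − 1(465.2) = 1022
  B: 0 + 1(465.2) = 465.2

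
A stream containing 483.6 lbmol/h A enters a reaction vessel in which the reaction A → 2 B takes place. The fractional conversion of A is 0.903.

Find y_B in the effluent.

A reacted = 0.903 × 483.6 = 436.7 lbmol/h; ν_A = −1, so ξ = 436.7/1 = 436.7 lbmol/h.
Outlet amounts (n = n₀ + ν ξ):
  A: 483.6 − 1(436.7) = 46.91
  B: 0 + 2(436.7) = 873.4
Total out = 920.3 lbmol/h; y_B = 873.4 / 920.3 = 0.949.

0.949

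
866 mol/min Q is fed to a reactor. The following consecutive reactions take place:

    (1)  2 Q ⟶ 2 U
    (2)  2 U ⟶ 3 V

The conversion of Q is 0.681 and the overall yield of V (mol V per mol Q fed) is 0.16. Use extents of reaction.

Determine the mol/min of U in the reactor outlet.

Conversion of Q: Q consumed = 2ξ₁ = 0.681 × 866 → ξ₁ = 294.9 mol/min.
Yield of V: 3ξ₂ / 866 = 0.16 → ξ₂ = 46.19 mol/min.
Outlet amounts (n = n₀ + Σ ν·ξ):
  Q: 866 − 2(294.9) = 276.3
  U: 0 + 2(294.9) − 2(46.19) = 497.4
  V: 0 + 3(46.19) = 138.6

497 mol/min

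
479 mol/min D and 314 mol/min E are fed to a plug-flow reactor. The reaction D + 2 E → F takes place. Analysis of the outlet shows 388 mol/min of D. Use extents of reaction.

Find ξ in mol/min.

ξ = 91 mol/min

For D: n = n₀ − 1ξ → 388 = 479 − 1ξ, giving ξ = 91 mol/min.
Outlet amounts (n = n₀ + ν ξ):
  D: 479 − 1(91) = 388
  E: 314 − 2(91) = 132
  F: 0 + 1(91) = 91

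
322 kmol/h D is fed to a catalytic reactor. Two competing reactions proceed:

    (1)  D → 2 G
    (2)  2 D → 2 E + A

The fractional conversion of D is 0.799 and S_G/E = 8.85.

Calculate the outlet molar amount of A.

Conversion of D: D consumed = 0.799 × 322 = 257.3 kmol/h = 1ξ₁ + 2ξ₂.
Selectivity: 2ξ₁ / (2ξ₂) = 8.85 → ξ₁ = 8.85 ξ₂.
Substitute: (1·8.85 + 2) ξ₂ = 257.3 → ξ₂ = 23.71 kmol/h, ξ₁ = 209.9 kmol/h.
Outlet amounts (n = n₀ + Σ ν·ξ):
  D: 322 − 1(209.9) − 2(23.71) = 64.72
  G: 0 + 2(209.9) = 419.7
  E: 0 + 2(23.71) = 47.42
  A: 0 + 1(23.71) = 23.71

23.7 kmol/h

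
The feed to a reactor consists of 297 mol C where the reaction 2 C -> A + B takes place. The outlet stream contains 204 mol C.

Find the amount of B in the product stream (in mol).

46.5 mol

For C: n = n₀ − 2ξ → 204 = 297 − 2ξ, giving ξ = 46.5 mol.
Outlet amounts (n = n₀ + ν ξ):
  C: 297 − 2(46.5) = 204
  A: 0 + 1(46.5) = 46.5
  B: 0 + 1(46.5) = 46.5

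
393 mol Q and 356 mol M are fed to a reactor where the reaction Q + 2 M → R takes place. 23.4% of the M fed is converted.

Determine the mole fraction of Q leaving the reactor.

M reacted = 0.234 × 356 = 83.3 mol; ν_M = −2, so ξ = 83.3/2 = 41.65 mol.
Outlet amounts (n = n₀ + ν ξ):
  Q: 393 − 1(41.65) = 351.3
  M: 356 − 2(41.65) = 272.7
  R: 0 + 1(41.65) = 41.65
Total out = 665.7 mol; y_Q = 351.3 / 665.7 = 0.5278.

0.528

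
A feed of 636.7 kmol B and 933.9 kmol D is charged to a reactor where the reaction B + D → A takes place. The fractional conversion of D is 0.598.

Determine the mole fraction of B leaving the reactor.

0.0773

D reacted = 0.598 × 933.9 = 558.5 kmol; ν_D = −1, so ξ = 558.5/1 = 558.5 kmol.
Outlet amounts (n = n₀ + ν ξ):
  B: 636.7 − 1(558.5) = 78.23
  D: 933.9 − 1(558.5) = 375.4
  A: 0 + 1(558.5) = 558.5
Total out = 1012 kmol; y_B = 78.23 / 1012 = 0.07729.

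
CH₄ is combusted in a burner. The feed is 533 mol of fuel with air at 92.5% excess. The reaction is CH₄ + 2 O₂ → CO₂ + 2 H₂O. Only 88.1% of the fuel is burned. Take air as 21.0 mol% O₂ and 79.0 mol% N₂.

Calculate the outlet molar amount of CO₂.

470 mol

Stoichiometric O₂ = 2 × 533 = 1066 mol; O₂ fed = 1066 × 1.925 = 2052 mol.
N₂ fed = 2052 × 79/21 = 7720 mol.
Fuel reacted = 0.881 × 533 → ξ = 469.6 mol.
Outlet (n = n₀ + ν ξ):
  CH₄: 533 − 1(469.6) = 63.43
  O₂: 2052 − 2(469.6) = 1113
  N₂: 7720 (inert)
  CO₂: 0 + 1(469.6) = 469.6
  H₂O: 0 + 2(469.6) = 939.1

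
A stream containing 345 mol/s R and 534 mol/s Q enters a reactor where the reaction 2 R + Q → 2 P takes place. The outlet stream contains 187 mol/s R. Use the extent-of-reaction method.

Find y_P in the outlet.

For R: n = n₀ − 2ξ → 187 = 345 − 2ξ, giving ξ = 79 mol/s.
Outlet amounts (n = n₀ + ν ξ):
  R: 345 − 2(79) = 187
  Q: 534 − 1(79) = 455
  P: 0 + 2(79) = 158
Total out = 800 mol/s; y_P = 158 / 800 = 0.1975.

0.198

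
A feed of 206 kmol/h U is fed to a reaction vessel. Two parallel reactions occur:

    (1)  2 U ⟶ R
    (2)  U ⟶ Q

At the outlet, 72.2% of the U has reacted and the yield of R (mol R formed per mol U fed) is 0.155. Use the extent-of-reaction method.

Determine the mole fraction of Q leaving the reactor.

0.488

Yield of R: 1ξ₁ / 206 = 0.155 → ξ₁ = 31.93 kmol/h.
Conversion of U: 2ξ₁ + 1ξ₂ = 0.722 × 206 = 148.7 → ξ₂ = 84.87 kmol/h.
Outlet amounts (n = n₀ + Σ ν·ξ):
  U: 206 − 2(31.93) − 1(84.87) = 57.27
  R: 0 + 1(31.93) = 31.93
  Q: 0 + 1(84.87) = 84.87
Total out = 174.1 kmol/h; y_Q = 84.87 / 174.1 = 0.4876.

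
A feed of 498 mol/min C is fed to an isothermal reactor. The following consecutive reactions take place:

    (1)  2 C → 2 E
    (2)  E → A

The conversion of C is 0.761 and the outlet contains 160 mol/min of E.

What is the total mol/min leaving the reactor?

Conversion of C: C consumed = 2ξ₁ = 0.761 × 498 → ξ₁ = 189.5 mol/min.
E balance: n_E = 0 + 2ξ₁ − 1ξ₂ = 160 → ξ₂ = (2·189.5 − 160)/1 = 219 mol/min.
Outlet amounts (n = n₀ + Σ ν·ξ):
  C: 498 − 2(189.5) = 119
  E: 0 + 2(189.5) − 1(219) = 160
  A: 0 + 1(219) = 219
Total out = 119 + 160 + 219 = 498 mol/min.

498 mol/min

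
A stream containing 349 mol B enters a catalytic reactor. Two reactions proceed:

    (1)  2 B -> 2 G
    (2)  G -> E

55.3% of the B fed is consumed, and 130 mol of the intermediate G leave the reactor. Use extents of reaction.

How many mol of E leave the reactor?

63 mol

Conversion of B: B consumed = 2ξ₁ = 0.553 × 349 → ξ₁ = 96.5 mol.
G balance: n_G = 0 + 2ξ₁ − 1ξ₂ = 130 → ξ₂ = (2·96.5 − 130)/1 = 63 mol.
Outlet amounts (n = n₀ + Σ ν·ξ):
  B: 349 − 2(96.5) = 156
  G: 0 + 2(96.5) − 1(63) = 130
  E: 0 + 1(63) = 63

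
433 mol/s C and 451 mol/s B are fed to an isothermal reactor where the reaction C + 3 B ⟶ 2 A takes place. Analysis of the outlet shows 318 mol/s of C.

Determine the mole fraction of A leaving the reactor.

For C: n = n₀ − 1ξ → 318 = 433 − 1ξ, giving ξ = 115 mol/s.
Outlet amounts (n = n₀ + ν ξ):
  C: 433 − 1(115) = 318
  B: 451 − 3(115) = 106
  A: 0 + 2(115) = 230
Total out = 654 mol/s; y_A = 230 / 654 = 0.3517.

0.352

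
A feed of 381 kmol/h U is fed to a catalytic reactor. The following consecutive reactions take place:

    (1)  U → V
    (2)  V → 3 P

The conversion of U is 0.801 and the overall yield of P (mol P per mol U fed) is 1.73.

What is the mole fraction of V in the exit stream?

0.104

Conversion of U: U consumed = 1ξ₁ = 0.801 × 381 → ξ₁ = 305.2 kmol/h.
Yield of P: 3ξ₂ / 381 = 1.73 → ξ₂ = 219.7 kmol/h.
Outlet amounts (n = n₀ + Σ ν·ξ):
  U: 381 − 1(305.2) = 75.82
  V: 0 + 1(305.2) − 1(219.7) = 85.47
  P: 0 + 3(219.7) = 659.1
Total out = 820.4 kmol/h; y_V = 85.47 / 820.4 = 0.1042.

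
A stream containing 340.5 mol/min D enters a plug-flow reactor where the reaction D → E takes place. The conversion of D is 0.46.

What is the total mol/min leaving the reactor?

D reacted = 0.46 × 340.5 = 156.6 mol/min; ν_D = −1, so ξ = 156.6/1 = 156.6 mol/min.
Outlet amounts (n = n₀ + ν ξ):
  D: 340.5 − 1(156.6) = 183.9
  E: 0 + 1(156.6) = 156.6
Total out = 183.9 + 156.6 = 340.5 mol/min.

340 mol/min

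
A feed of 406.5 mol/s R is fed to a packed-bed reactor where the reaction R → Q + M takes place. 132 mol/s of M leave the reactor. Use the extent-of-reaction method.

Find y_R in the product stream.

0.51

For M: n = n₀ + 1ξ → 132 = 0 + 1ξ, giving ξ = 132 mol/s.
Outlet amounts (n = n₀ + ν ξ):
  R: 406.5 − 1(132) = 274.5
  Q: 0 + 1(132) = 132
  M: 0 + 1(132) = 132
Total out = 538.5 mol/s; y_R = 274.5 / 538.5 = 0.5097.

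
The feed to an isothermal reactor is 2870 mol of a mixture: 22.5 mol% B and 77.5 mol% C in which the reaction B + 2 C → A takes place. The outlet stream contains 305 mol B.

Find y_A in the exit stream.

0.156

For B: n = n₀ − 1ξ → 305 = 645.8 − 1ξ, giving ξ = 340.8 mol.
Outlet amounts (n = n₀ + ν ξ):
  B: 645.8 − 1(340.8) = 305
  C: 2224 − 2(340.8) = 1543
  A: 0 + 1(340.8) = 340.8
Total out = 2188 mol; y_A = 340.8 / 2188 = 0.1557.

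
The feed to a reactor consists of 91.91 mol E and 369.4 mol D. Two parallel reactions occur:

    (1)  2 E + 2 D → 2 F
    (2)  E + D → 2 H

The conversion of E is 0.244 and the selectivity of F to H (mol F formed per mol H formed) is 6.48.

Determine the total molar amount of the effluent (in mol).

440 mol

Conversion of E: E consumed = 0.244 × 91.91 = 22.43 mol = 2ξ₁ + 1ξ₂.
Selectivity: 2ξ₁ / (2ξ₂) = 6.48 → ξ₁ = 6.48 ξ₂.
Substitute: (2·6.48 + 1) ξ₂ = 22.43 → ξ₂ = 1.606 mol, ξ₁ = 10.41 mol.
Outlet amounts (n = n₀ + Σ ν·ξ):
  E: 91.91 − 2(10.41) − 1(1.606) = 69.48
  D: 369.4 − 2(10.41) − 1(1.606) = 347
  F: 0 + 2(10.41) = 20.82
  H: 0 + 2(1.606) = 3.213
Total out = 69.48 + 347 + 20.82 + 3.213 = 440.5 mol.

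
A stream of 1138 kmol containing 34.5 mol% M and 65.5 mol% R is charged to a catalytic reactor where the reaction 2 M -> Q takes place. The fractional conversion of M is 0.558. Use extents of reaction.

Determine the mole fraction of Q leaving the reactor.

M reacted = 0.558 × 392.6 = 219.1 kmol; ν_M = −2, so ξ = 219.1/2 = 109.5 kmol.
Outlet amounts (n = n₀ + ν ξ):
  M: 392.6 − 2(109.5) = 173.5
  Q: 0 + 1(109.5) = 109.5
  R: 745.4 (inert)
Total out = 1028 kmol; y_Q = 109.5 / 1028 = 0.1065.

0.107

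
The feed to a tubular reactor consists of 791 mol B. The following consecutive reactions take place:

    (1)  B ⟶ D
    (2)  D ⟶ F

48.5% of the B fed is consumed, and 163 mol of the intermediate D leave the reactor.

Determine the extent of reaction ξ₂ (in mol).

ξ₂ = 221 mol

Conversion of B: B consumed = 1ξ₁ = 0.485 × 791 → ξ₁ = 383.6 mol.
D balance: n_D = 0 + 1ξ₁ − 1ξ₂ = 163 → ξ₂ = (1·383.6 − 163)/1 = 220.6 mol.
Outlet amounts (n = n₀ + Σ ν·ξ):
  B: 791 − 1(383.6) = 407.4
  D: 0 + 1(383.6) − 1(220.6) = 163
  F: 0 + 1(220.6) = 220.6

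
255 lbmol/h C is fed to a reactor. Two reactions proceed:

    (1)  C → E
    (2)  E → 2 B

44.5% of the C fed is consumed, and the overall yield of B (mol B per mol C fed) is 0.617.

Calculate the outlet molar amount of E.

34.8 lbmol/h

Conversion of C: C consumed = 1ξ₁ = 0.445 × 255 → ξ₁ = 113.5 lbmol/h.
Yield of B: 2ξ₂ / 255 = 0.617 → ξ₂ = 78.67 lbmol/h.
Outlet amounts (n = n₀ + Σ ν·ξ):
  C: 255 − 1(113.5) = 141.5
  E: 0 + 1(113.5) − 1(78.67) = 34.81
  B: 0 + 2(78.67) = 157.3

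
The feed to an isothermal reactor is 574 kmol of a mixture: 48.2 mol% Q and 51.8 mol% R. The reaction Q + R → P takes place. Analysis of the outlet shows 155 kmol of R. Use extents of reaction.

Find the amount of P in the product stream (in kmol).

For R: n = n₀ − 1ξ → 155 = 297.3 − 1ξ, giving ξ = 142.3 kmol.
Outlet amounts (n = n₀ + ν ξ):
  Q: 276.7 − 1(142.3) = 134.3
  R: 297.3 − 1(142.3) = 155
  P: 0 + 1(142.3) = 142.3

142 kmol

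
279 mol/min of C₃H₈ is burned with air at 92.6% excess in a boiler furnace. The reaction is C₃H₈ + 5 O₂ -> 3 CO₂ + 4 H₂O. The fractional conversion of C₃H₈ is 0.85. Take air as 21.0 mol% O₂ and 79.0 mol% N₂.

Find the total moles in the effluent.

13300 mol/min

Stoichiometric O₂ = 5 × 279 = 1395 mol/min; O₂ fed = 1395 × 1.926 = 2687 mol/min.
N₂ fed = 2687 × 79/21 = 10110 mol/min.
Fuel reacted = 0.85 × 279 → ξ = 237.2 mol/min.
Outlet (n = n₀ + ν ξ):
  C₃H₈: 279 − 1(237.2) = 41.85
  O₂: 2687 − 5(237.2) = 1501
  N₂: 10110 (inert)
  CO₂: 0 + 3(237.2) = 711.5
  H₂O: 0 + 4(237.2) = 948.6
Total out = 41.85 + 1501 + 10110 + 711.5 + 948.6 = 13310 mol/min.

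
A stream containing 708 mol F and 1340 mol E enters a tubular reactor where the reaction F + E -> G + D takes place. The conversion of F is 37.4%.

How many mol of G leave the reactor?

F reacted = 0.374 × 708 = 264.8 mol; ν_F = −1, so ξ = 264.8/1 = 264.8 mol.
Outlet amounts (n = n₀ + ν ξ):
  F: 708 − 1(264.8) = 443.2
  E: 1340 − 1(264.8) = 1075
  G: 0 + 1(264.8) = 264.8
  D: 0 + 1(264.8) = 264.8

265 mol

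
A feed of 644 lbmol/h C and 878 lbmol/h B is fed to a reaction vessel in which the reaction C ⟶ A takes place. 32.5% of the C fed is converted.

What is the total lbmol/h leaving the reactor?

1520 lbmol/h

C reacted = 0.325 × 644 = 209.3 lbmol/h; ν_C = −1, so ξ = 209.3/1 = 209.3 lbmol/h.
Outlet amounts (n = n₀ + ν ξ):
  C: 644 − 1(209.3) = 434.7
  A: 0 + 1(209.3) = 209.3
  B: 878 (inert)
Total out = 434.7 + 209.3 + 878 = 1522 lbmol/h.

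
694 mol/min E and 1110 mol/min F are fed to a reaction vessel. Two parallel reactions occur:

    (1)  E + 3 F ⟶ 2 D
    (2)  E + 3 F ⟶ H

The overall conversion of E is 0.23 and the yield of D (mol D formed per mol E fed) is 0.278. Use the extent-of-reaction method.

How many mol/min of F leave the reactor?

631 mol/min

Yield of D: 2ξ₁ / 694 = 0.278 → ξ₁ = 96.47 mol/min.
Conversion of E: 1ξ₁ + 1ξ₂ = 0.23 × 694 = 159.6 → ξ₂ = 63.15 mol/min.
Outlet amounts (n = n₀ + Σ ν·ξ):
  E: 694 − 1(96.47) − 1(63.15) = 534.4
  F: 1110 − 3(96.47) − 3(63.15) = 631.1
  D: 0 + 2(96.47) = 192.9
  H: 0 + 1(63.15) = 63.15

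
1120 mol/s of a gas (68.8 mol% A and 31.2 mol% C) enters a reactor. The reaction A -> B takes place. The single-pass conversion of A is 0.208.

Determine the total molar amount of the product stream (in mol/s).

1120 mol/s

A reacted = 0.208 × 770.6 = 160.3 mol/s; ν_A = −1, so ξ = 160.3/1 = 160.3 mol/s.
Outlet amounts (n = n₀ + ν ξ):
  A: 770.6 − 1(160.3) = 610.3
  B: 0 + 1(160.3) = 160.3
  C: 349.4 (inert)
Total out = 610.3 + 160.3 + 349.4 = 1120 mol/s.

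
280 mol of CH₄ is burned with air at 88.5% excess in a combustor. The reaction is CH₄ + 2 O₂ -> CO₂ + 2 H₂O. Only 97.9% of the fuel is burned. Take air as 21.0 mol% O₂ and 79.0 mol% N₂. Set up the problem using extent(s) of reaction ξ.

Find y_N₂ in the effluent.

Stoichiometric O₂ = 2 × 280 = 560 mol; O₂ fed = 560 × 1.885 = 1056 mol.
N₂ fed = 1056 × 79/21 = 3971 mol.
Fuel reacted = 0.979 × 280 → ξ = 274.1 mol.
Outlet (n = n₀ + ν ξ):
  CH₄: 280 − 1(274.1) = 5.88
  O₂: 1056 − 2(274.1) = 507.4
  N₂: 3971 (inert)
  CO₂: 0 + 1(274.1) = 274.1
  H₂O: 0 + 2(274.1) = 548.2
Total out = 5307 mol; y_N₂ = 3971 / 5307 = 0.7483.

0.748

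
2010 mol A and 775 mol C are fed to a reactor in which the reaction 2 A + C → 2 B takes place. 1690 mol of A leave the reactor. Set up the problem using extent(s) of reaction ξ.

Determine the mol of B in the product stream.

320 mol

For A: n = n₀ − 2ξ → 1690 = 2010 − 2ξ, giving ξ = 160 mol.
Outlet amounts (n = n₀ + ν ξ):
  A: 2010 − 2(160) = 1690
  C: 775 − 1(160) = 615
  B: 0 + 2(160) = 320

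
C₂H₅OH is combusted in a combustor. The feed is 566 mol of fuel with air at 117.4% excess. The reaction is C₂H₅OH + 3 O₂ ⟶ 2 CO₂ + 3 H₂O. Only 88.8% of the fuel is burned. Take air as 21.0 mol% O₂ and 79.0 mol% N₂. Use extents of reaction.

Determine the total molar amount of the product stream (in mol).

18600 mol

Stoichiometric O₂ = 3 × 566 = 1698 mol; O₂ fed = 1698 × 2.174 = 3691 mol.
N₂ fed = 3691 × 79/21 = 13890 mol.
Fuel reacted = 0.888 × 566 → ξ = 502.6 mol.
Outlet (n = n₀ + ν ξ):
  C₂H₅OH: 566 − 1(502.6) = 63.39
  O₂: 3691 − 3(502.6) = 2184
  N₂: 13890 (inert)
  CO₂: 0 + 2(502.6) = 1005
  H₂O: 0 + 3(502.6) = 1508
Total out = 63.39 + 2184 + 13890 + 1005 + 1508 = 18650 mol.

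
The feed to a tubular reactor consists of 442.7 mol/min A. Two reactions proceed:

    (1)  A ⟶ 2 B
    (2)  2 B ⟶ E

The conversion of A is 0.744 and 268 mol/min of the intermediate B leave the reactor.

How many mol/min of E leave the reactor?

195 mol/min

Conversion of A: A consumed = 1ξ₁ = 0.744 × 442.7 → ξ₁ = 329.4 mol/min.
B balance: n_B = 0 + 2ξ₁ − 2ξ₂ = 268 → ξ₂ = (2·329.4 − 268)/2 = 195.4 mol/min.
Outlet amounts (n = n₀ + Σ ν·ξ):
  A: 442.7 − 1(329.4) = 113.3
  B: 0 + 2(329.4) − 2(195.4) = 268
  E: 0 + 1(195.4) = 195.4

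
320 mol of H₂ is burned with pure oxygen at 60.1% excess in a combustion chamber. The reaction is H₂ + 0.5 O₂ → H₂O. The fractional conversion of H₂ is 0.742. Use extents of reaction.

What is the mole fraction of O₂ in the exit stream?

0.3

Stoichiometric O₂ = 0.5 × 320 = 160 mol; O₂ fed = 160 × 1.601 = 256.2 mol.
Fuel reacted = 0.742 × 320 → ξ = 237.4 mol.
Outlet (n = n₀ + ν ξ):
  H₂: 320 − 1(237.4) = 82.56
  O₂: 256.2 − 0.5(237.4) = 137.4
  H₂O: 0 + 1(237.4) = 237.4
Total out = 457.4 mol; y_O₂ = 137.4 / 457.4 = 0.3005.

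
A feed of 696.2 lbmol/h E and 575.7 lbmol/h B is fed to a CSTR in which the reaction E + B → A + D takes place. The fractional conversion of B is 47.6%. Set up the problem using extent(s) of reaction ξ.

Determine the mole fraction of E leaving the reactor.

B reacted = 0.476 × 575.7 = 274 lbmol/h; ν_B = −1, so ξ = 274/1 = 274 lbmol/h.
Outlet amounts (n = n₀ + ν ξ):
  E: 696.2 − 1(274) = 422.2
  B: 575.7 − 1(274) = 301.7
  A: 0 + 1(274) = 274
  D: 0 + 1(274) = 274
Total out = 1272 lbmol/h; y_E = 422.2 / 1272 = 0.3319.

0.332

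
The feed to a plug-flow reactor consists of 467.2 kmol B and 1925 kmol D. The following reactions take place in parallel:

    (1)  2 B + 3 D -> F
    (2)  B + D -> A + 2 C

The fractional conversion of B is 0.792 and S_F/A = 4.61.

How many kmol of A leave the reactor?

Conversion of B: B consumed = 0.792 × 467.2 = 370 kmol = 2ξ₁ + 1ξ₂.
Selectivity: 1ξ₁ / (1ξ₂) = 4.61 → ξ₁ = 4.61 ξ₂.
Substitute: (2·4.61 + 1) ξ₂ = 370 → ξ₂ = 36.21 kmol, ξ₁ = 166.9 kmol.
Outlet amounts (n = n₀ + Σ ν·ξ):
  B: 467.2 − 2(166.9) − 1(36.21) = 97.18
  D: 1925 − 3(166.9) − 1(36.21) = 1388
  F: 0 + 1(166.9) = 166.9
  A: 0 + 1(36.21) = 36.21
  C: 0 + 2(36.21) = 72.41

36.2 kmol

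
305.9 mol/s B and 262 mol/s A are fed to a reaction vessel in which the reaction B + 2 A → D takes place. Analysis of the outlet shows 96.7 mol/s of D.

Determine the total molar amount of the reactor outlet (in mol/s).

For D: n = n₀ + 1ξ → 96.7 = 0 + 1ξ, giving ξ = 96.7 mol/s.
Outlet amounts (n = n₀ + ν ξ):
  B: 305.9 − 1(96.7) = 209.2
  A: 262 − 2(96.7) = 68.6
  D: 0 + 1(96.7) = 96.7
Total out = 209.2 + 68.6 + 96.7 = 374.5 mol/s.

374 mol/s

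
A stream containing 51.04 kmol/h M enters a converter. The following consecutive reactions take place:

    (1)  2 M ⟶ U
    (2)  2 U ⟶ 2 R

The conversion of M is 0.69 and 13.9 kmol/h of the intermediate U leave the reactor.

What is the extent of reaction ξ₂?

Conversion of M: M consumed = 2ξ₁ = 0.69 × 51.04 → ξ₁ = 17.61 kmol/h.
U balance: n_U = 0 + 1ξ₁ − 2ξ₂ = 13.9 → ξ₂ = (1·17.61 − 13.9)/2 = 1.854 kmol/h.
Outlet amounts (n = n₀ + Σ ν·ξ):
  M: 51.04 − 2(17.61) = 15.82
  U: 0 + 1(17.61) − 2(1.854) = 13.9
  R: 0 + 2(1.854) = 3.709

ξ₂ = 1.85 kmol/h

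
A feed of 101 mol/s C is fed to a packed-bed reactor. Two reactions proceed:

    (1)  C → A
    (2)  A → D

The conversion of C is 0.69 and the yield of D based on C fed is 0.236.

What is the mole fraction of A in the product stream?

0.454

Conversion of C: C consumed = 1ξ₁ = 0.69 × 101 → ξ₁ = 69.69 mol/s.
Yield of D: 1ξ₂ / 101 = 0.236 → ξ₂ = 23.84 mol/s.
Outlet amounts (n = n₀ + Σ ν·ξ):
  C: 101 − 1(69.69) = 31.31
  A: 0 + 1(69.69) − 1(23.84) = 45.85
  D: 0 + 1(23.84) = 23.84
Total out = 101 mol/s; y_A = 45.85 / 101 = 0.454.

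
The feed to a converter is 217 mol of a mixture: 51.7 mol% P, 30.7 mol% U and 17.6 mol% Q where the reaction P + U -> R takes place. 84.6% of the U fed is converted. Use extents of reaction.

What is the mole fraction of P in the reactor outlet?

U reacted = 0.846 × 66.62 = 56.36 mol; ν_U = −1, so ξ = 56.36/1 = 56.36 mol.
Outlet amounts (n = n₀ + ν ξ):
  P: 112.2 − 1(56.36) = 55.83
  U: 66.62 − 1(56.36) = 10.26
  R: 0 + 1(56.36) = 56.36
  Q: 38.19 (inert)
Total out = 160.6 mol; y_P = 55.83 / 160.6 = 0.3475.

0.348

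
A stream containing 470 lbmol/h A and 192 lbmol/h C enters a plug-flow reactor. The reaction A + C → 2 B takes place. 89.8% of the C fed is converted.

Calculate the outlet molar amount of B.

C reacted = 0.898 × 192 = 172.4 lbmol/h; ν_C = −1, so ξ = 172.4/1 = 172.4 lbmol/h.
Outlet amounts (n = n₀ + ν ξ):
  A: 470 − 1(172.4) = 297.6
  C: 192 − 1(172.4) = 19.58
  B: 0 + 2(172.4) = 344.8

345 lbmol/h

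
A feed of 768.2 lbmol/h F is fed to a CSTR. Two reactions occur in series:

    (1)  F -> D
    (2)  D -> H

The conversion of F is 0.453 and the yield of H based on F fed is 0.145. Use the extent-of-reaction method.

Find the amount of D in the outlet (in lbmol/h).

237 lbmol/h

Conversion of F: F consumed = 1ξ₁ = 0.453 × 768.2 → ξ₁ = 348 lbmol/h.
Yield of H: 1ξ₂ / 768.2 = 0.145 → ξ₂ = 111.4 lbmol/h.
Outlet amounts (n = n₀ + Σ ν·ξ):
  F: 768.2 − 1(348) = 420.2
  D: 0 + 1(348) − 1(111.4) = 236.6
  H: 0 + 1(111.4) = 111.4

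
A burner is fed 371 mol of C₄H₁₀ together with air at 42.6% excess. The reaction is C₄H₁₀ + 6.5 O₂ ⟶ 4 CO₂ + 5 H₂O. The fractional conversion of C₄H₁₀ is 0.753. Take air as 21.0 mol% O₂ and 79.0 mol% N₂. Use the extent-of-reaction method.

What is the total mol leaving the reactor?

17200 mol

Stoichiometric O₂ = 6.5 × 371 = 2412 mol; O₂ fed = 2412 × 1.426 = 3439 mol.
N₂ fed = 3439 × 79/21 = 12940 mol.
Fuel reacted = 0.753 × 371 → ξ = 279.4 mol.
Outlet (n = n₀ + ν ξ):
  C₄H₁₀: 371 − 1(279.4) = 91.64
  O₂: 3439 − 6.5(279.4) = 1623
  N₂: 12940 (inert)
  CO₂: 0 + 4(279.4) = 1117
  H₂O: 0 + 5(279.4) = 1397
Total out = 91.64 + 1623 + 12940 + 1117 + 1397 = 17170 mol.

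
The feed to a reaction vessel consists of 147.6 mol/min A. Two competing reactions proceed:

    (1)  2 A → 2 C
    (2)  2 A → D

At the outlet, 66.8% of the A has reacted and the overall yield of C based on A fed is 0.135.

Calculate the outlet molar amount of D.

Yield of C: 2ξ₁ / 147.6 = 0.135 → ξ₁ = 9.963 mol/min.
Conversion of A: 2ξ₁ + 2ξ₂ = 0.668 × 147.6 = 98.6 → ξ₂ = 39.34 mol/min.
Outlet amounts (n = n₀ + Σ ν·ξ):
  A: 147.6 − 2(9.963) − 2(39.34) = 49
  C: 0 + 2(9.963) = 19.93
  D: 0 + 1(39.34) = 39.34

39.3 mol/min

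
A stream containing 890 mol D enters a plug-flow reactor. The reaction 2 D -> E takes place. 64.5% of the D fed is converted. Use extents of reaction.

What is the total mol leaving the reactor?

603 mol

D reacted = 0.645 × 890 = 574.1 mol; ν_D = −2, so ξ = 574.1/2 = 287 mol.
Outlet amounts (n = n₀ + ν ξ):
  D: 890 − 2(287) = 315.9
  E: 0 + 1(287) = 287
Total out = 315.9 + 287 = 603 mol.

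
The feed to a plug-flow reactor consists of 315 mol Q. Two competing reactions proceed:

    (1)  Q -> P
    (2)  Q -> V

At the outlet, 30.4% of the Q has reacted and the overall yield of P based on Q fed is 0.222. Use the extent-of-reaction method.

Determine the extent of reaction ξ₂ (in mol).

Yield of P: 1ξ₁ / 315 = 0.222 → ξ₁ = 69.93 mol.
Conversion of Q: 1ξ₁ + 1ξ₂ = 0.304 × 315 = 95.76 → ξ₂ = 25.83 mol.
Outlet amounts (n = n₀ + Σ ν·ξ):
  Q: 315 − 1(69.93) − 1(25.83) = 219.2
  P: 0 + 1(69.93) = 69.93
  V: 0 + 1(25.83) = 25.83

ξ₂ = 25.8 mol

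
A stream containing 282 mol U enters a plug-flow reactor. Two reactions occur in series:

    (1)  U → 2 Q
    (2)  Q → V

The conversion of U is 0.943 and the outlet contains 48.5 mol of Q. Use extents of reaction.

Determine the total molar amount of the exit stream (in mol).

548 mol

Conversion of U: U consumed = 1ξ₁ = 0.943 × 282 → ξ₁ = 265.9 mol.
Q balance: n_Q = 0 + 2ξ₁ − 1ξ₂ = 48.5 → ξ₂ = (2·265.9 − 48.5)/1 = 483.4 mol.
Outlet amounts (n = n₀ + Σ ν·ξ):
  U: 282 − 1(265.9) = 16.07
  Q: 0 + 2(265.9) − 1(483.4) = 48.5
  V: 0 + 1(483.4) = 483.4
Total out = 16.07 + 48.5 + 483.4 = 547.9 mol.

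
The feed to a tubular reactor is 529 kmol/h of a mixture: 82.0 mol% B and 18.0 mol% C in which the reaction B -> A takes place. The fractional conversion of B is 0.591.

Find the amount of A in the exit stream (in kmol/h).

256 kmol/h

B reacted = 0.591 × 433.8 = 256.4 kmol/h; ν_B = −1, so ξ = 256.4/1 = 256.4 kmol/h.
Outlet amounts (n = n₀ + ν ξ):
  B: 433.8 − 1(256.4) = 177.4
  A: 0 + 1(256.4) = 256.4
  C: 95.22 (inert)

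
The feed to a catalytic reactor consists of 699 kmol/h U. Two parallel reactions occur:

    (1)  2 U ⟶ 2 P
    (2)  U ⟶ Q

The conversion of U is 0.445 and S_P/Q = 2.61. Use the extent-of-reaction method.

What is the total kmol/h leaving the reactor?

699 kmol/h

Conversion of U: U consumed = 0.445 × 699 = 311.1 kmol/h = 2ξ₁ + 1ξ₂.
Selectivity: 2ξ₁ / (1ξ₂) = 2.61 → ξ₁ = 1.305 ξ₂.
Substitute: (2·1.305 + 1) ξ₂ = 311.1 → ξ₂ = 86.16 kmol/h, ξ₁ = 112.4 kmol/h.
Outlet amounts (n = n₀ + Σ ν·ξ):
  U: 699 − 2(112.4) − 1(86.16) = 387.9
  P: 0 + 2(112.4) = 224.9
  Q: 0 + 1(86.16) = 86.16
Total out = 387.9 + 224.9 + 86.16 = 699 kmol/h.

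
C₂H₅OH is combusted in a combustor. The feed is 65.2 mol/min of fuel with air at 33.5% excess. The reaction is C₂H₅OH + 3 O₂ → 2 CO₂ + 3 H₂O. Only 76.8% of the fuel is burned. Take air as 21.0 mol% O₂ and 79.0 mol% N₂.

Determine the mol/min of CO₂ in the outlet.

Stoichiometric O₂ = 3 × 65.2 = 195.6 mol/min; O₂ fed = 195.6 × 1.335 = 261.1 mol/min.
N₂ fed = 261.1 × 79/21 = 982.3 mol/min.
Fuel reacted = 0.768 × 65.2 → ξ = 50.07 mol/min.
Outlet (n = n₀ + ν ξ):
  C₂H₅OH: 65.2 − 1(50.07) = 15.13
  O₂: 261.1 − 3(50.07) = 110.9
  N₂: 982.3 (inert)
  CO₂: 0 + 2(50.07) = 100.1
  H₂O: 0 + 3(50.07) = 150.2

100 mol/min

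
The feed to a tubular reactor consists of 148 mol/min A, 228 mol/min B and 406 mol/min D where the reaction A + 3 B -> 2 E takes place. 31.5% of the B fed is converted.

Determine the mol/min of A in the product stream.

124 mol/min

B reacted = 0.315 × 228 = 71.82 mol/min; ν_B = −3, so ξ = 71.82/3 = 23.94 mol/min.
Outlet amounts (n = n₀ + ν ξ):
  A: 148 − 1(23.94) = 124.1
  B: 228 − 3(23.94) = 156.2
  E: 0 + 2(23.94) = 47.88
  D: 406 (inert)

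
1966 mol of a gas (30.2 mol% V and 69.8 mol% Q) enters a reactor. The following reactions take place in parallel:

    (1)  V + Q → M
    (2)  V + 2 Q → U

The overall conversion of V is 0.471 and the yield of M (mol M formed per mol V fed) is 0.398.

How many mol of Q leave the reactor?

1050 mol

Yield of M: 1ξ₁ / 593.7 = 0.398 → ξ₁ = 236.3 mol.
Conversion of V: 1ξ₁ + 1ξ₂ = 0.471 × 593.7 = 279.6 → ξ₂ = 43.34 mol.
Outlet amounts (n = n₀ + Σ ν·ξ):
  V: 593.7 − 1(236.3) − 1(43.34) = 314.1
  Q: 1372 − 1(236.3) − 2(43.34) = 1049
  M: 0 + 1(236.3) = 236.3
  U: 0 + 1(43.34) = 43.34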